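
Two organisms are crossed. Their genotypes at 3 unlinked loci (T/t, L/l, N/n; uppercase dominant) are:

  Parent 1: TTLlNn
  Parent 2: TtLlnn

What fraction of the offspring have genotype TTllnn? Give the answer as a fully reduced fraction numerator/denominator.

P(TTllnn) = 1/16

TTLlNn gametes: TLN×2, TLn×2, TlN×2, Tln×2
TtLlnn gametes: TLn×2, Tln×2, tLn×2, tln×2
TTLlNn×TtLlnn grid (8·8=64): TTLLNn=4 TTLLnn=4 TTLlNn=8 TTLlnn=8 TTllNn=4 TTllnn=4 TtLLNn=4 TtLLnn=4 TtLlNn=8 TtLlnn=8 TtllNn=4 Ttllnn=4
TTllnn hits 4/64; gcd=4; 4÷4/64÷4 = 1/16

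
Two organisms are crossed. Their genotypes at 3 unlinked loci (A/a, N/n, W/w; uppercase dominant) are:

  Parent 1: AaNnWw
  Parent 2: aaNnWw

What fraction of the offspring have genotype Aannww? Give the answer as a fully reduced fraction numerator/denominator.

P(Aannww) = 1/32

AaNnWw gametes: ANW×1, ANw×1, AnW×1, Anw×1, aNW×1, aNw×1, anW×1, anw×1
aaNnWw gametes: aNW×2, aNw×2, anW×2, anw×2
AaNnWw×aaNnWw grid (8·8=64): AaNNWW=2 AaNNWw=4 AaNNww=2 AaNnWW=4 AaNnWw=8 AaNnww=4 AannWW=2 AannWw=4 Aannww=2 aaNNWW=2 aaNNWw=4 aaNNww=2 aaNnWW=4 aaNnWw=8 aaNnww=4 aannWW=2 aannWw=4 aannww=2
Aannww hits 2/64; gcd=2; 2÷2/64÷2 = 1/32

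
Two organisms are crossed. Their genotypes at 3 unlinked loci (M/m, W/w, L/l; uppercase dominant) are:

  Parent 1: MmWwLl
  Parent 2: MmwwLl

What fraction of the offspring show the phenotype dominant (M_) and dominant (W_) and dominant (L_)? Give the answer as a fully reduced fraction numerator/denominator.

MmWwLl gametes: MWL×1, MWl×1, MwL×1, Mwl×1, mWL×1, mWl×1, mwL×1, mwl×1
MmwwLl gametes: MwL×2, Mwl×2, mwL×2, mwl×2
MmWwLl×MmwwLl grid (8·8=64): MMWwLL=2 MMWwLl=4 MMWwll=2 MMwwLL=2 MMwwLl=4 MMwwll=2 MmWwLL=4 MmWwLl=8 MmWwll=4 MmwwLL=4 MmwwLl=8 Mmwwll=4 mmWwLL=2 mmWwLl=4 mmWwll=2 mmwwLL=2 mmwwLl=4 mmwwll=2
M_ W_ L_ hits 18/64; gcd=2; 18÷2/64÷2 = 9/32

P(M_ W_ L_) = 9/32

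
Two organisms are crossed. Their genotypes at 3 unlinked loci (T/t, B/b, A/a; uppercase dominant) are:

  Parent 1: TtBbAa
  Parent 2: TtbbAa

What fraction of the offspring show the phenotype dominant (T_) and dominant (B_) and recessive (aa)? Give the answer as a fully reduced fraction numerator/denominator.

P(T_ B_ aa) = 3/32

TtBbAa gametes: TBA×1, TBa×1, TbA×1, Tba×1, tBA×1, tBa×1, tbA×1, tba×1
TtbbAa gametes: TbA×2, Tba×2, tbA×2, tba×2
TtBbAa×TtbbAa grid (8·8=64): TTBbAA=2 TTBbAa=4 TTBbaa=2 TTbbAA=2 TTbbAa=4 TTbbaa=2 TtBbAA=4 TtBbAa=8 TtBbaa=4 TtbbAA=4 TtbbAa=8 Ttbbaa=4 ttBbAA=2 ttBbAa=4 ttBbaa=2 ttbbAA=2 ttbbAa=4 ttbbaa=2
T_ B_ aa hits 6/64; gcd=2; 6÷2/64÷2 = 3/32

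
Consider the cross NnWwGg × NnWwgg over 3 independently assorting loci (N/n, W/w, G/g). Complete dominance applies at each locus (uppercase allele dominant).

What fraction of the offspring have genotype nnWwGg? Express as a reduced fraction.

P(nnWwGg) = 1/16

NnWwGg gametes: NWG×1, NWg×1, NwG×1, Nwg×1, nWG×1, nWg×1, nwG×1, nwg×1
NnWwgg gametes: NWg×2, Nwg×2, nWg×2, nwg×2
NnWwGg×NnWwgg grid (8·8=64): NNWWGg=2 NNWWgg=2 NNWwGg=4 NNWwgg=4 NNwwGg=2 NNwwgg=2 NnWWGg=4 NnWWgg=4 NnWwGg=8 NnWwgg=8 NnwwGg=4 Nnwwgg=4 nnWWGg=2 nnWWgg=2 nnWwGg=4 nnWwgg=4 nnwwGg=2 nnwwgg=2
nnWwGg hits 4/64; gcd=4; 4÷4/64÷4 = 1/16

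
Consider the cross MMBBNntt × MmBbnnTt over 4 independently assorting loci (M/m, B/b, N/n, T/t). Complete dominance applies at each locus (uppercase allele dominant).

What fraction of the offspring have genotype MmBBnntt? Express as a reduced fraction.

P(MmBBnntt) = 1/16

MMBBNntt gametes: MBNt×8, MBnt×8
MmBbnnTt gametes: MBnT×2, MBnt×2, MbnT×2, Mbnt×2, mBnT×2, mBnt×2, mbnT×2, mbnt×2
MMBBNntt×MmBbnnTt grid (16·16=256): MMBBNnTt=16 MMBBNntt=16 MMBBnnTt=16 MMBBnntt=16 MMBbNnTt=16 MMBbNntt=16 MMBbnnTt=16 MMBbnntt=16 MmBBNnTt=16 MmBBNntt=16 MmBBnnTt=16 MmBBnntt=16 MmBbNnTt=16 MmBbNntt=16 MmBbnnTt=16 MmBbnntt=16
MmBBnntt hits 16/256; gcd=16; 16÷16/256÷16 = 1/16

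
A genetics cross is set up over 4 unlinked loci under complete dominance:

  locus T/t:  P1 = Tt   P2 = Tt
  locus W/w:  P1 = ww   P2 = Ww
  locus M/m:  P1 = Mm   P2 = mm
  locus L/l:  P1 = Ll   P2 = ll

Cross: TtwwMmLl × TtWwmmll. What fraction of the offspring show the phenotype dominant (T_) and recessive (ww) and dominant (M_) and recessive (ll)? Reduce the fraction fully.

TtwwMmLl gametes: TwML×2, TwMl×2, TwmL×2, Twml×2, twML×2, twMl×2, twmL×2, twml×2
TtWwmmll gametes: TWml×4, Twml×4, tWml×4, twml×4
TtwwMmLl×TtWwmmll grid (16·16=256): TTWwMmLl=8 TTWwMmll=8 TTWwmmLl=8 TTWwmmll=8 TTwwMmLl=8 TTwwMmll=8 TTwwmmLl=8 TTwwmmll=8 TtWwMmLl=16 TtWwMmll=16 TtWwmmLl=16 TtWwmmll=16 TtwwMmLl=16 TtwwMmll=16 TtwwmmLl=16 Ttwwmmll=16 ttWwMmLl=8 ttWwMmll=8 ttWwmmLl=8 ttWwmmll=8 ttwwMmLl=8 ttwwMmll=8 ttwwmmLl=8 ttwwmmll=8
T_ ww M_ ll hits 24/256; gcd=8; 24÷8/256÷8 = 3/32

P(T_ ww M_ ll) = 3/32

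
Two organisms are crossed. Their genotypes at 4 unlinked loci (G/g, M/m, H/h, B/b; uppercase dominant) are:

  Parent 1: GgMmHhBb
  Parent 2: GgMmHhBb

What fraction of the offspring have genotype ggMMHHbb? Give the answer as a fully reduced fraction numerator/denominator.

P(ggMMHHbb) = 1/256

GgMmHhBb gametes: GMHB×1, GMHb×1, GMhB×1, GMhb×1, GmHB×1, GmHb×1, GmhB×1, Gmhb×1, gMHB×1, gMHb×1, gMhB×1, gMhb×1, gmHB×1, gmHb×1, gmhB×1, gmhb×1
GgMmHhBb gametes: GMHB×1, GMHb×1, GMhB×1, GMhb×1, GmHB×1, GmHb×1, GmhB×1, Gmhb×1, gMHB×1, gMHb×1, gMhB×1, gMhb×1, gmHB×1, gmHb×1, gmhB×1, gmhb×1
GgMmHhBb×GgMmHhBb grid (16·16=256): GGMMHHBB=1 GGMMHHBb=2 GGMMHHbb=1 GGMMHhBB=2 GGMMHhBb=4 GGMMHhbb=2 GGMMhhBB=1 GGMMhhBb=2 GGMMhhbb=1 GGMmHHBB=2 GGMmHHBb=4 GGMmHHbb=2 GGMmHhBB=4 GGMmHhBb=8 GGMmHhbb=4 GGMmhhBB=2 GGMmhhBb=4 GGMmhhbb=2 GGmmHHBB=1 GGmmHHBb=2 GGmmHHbb=1 GGmmHhBB=2 GGmmHhBb=4 GGmmHhbb=2 GGmmhhBB=1 GGmmhhBb=2 GGmmhhbb=1 GgMMHHBB=2 GgMMHHBb=4 GgMMHHbb=2 GgMMHhBB=4 GgMMHhBb=8 GgMMHhbb=4 GgMMhhBB=2 GgMMhhBb=4 GgMMhhbb=2 GgMmHHBB=4 GgMmHHBb=8 GgMmHHbb=4 GgMmHhBB=8 GgMmHhBb=16 GgMmHhbb=8 GgMmhhBB=4 GgMmhhBb=8 GgMmhhbb=4 GgmmHHBB=2 GgmmHHBb=4 GgmmHHbb=2 GgmmHhBB=4 GgmmHhBb=8 GgmmHhbb=4 GgmmhhBB=2 GgmmhhBb=4 Ggmmhhbb=2 ggMMHHBB=1 ggMMHHBb=2 ggMMHHbb=1 ggMMHhBB=2 ggMMHhBb=4 ggMMHhbb=2 ggMMhhBB=1 ggMMhhBb=2 ggMMhhbb=1 ggMmHHBB=2 ggMmHHBb=4 ggMmHHbb=2 ggMmHhBB=4 ggMmHhBb=8 ggMmHhbb=4 ggMmhhBB=2 ggMmhhBb=4 ggMmhhbb=2 ggmmHHBB=1 ggmmHHBb=2 ggmmHHbb=1 ggmmHhBB=2 ggmmHhBb=4 ggmmHhbb=2 ggmmhhBB=1 ggmmhhBb=2 ggmmhhbb=1
ggMMHHbb hits 1/256; gcd=1; 1÷1/256÷1 = 1/256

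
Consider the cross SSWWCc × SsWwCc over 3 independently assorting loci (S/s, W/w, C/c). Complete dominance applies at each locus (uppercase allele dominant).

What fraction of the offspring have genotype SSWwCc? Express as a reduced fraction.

P(SSWwCc) = 1/8

SSWWCc gametes: SWC×4, SWc×4
SsWwCc gametes: SWC×1, SWc×1, SwC×1, Swc×1, sWC×1, sWc×1, swC×1, swc×1
SSWWCc×SsWwCc grid (8·8=64): SSWWCC=4 SSWWCc=8 SSWWcc=4 SSWwCC=4 SSWwCc=8 SSWwcc=4 SsWWCC=4 SsWWCc=8 SsWWcc=4 SsWwCC=4 SsWwCc=8 SsWwcc=4
SSWwCc hits 8/64; gcd=8; 8÷8/64÷8 = 1/8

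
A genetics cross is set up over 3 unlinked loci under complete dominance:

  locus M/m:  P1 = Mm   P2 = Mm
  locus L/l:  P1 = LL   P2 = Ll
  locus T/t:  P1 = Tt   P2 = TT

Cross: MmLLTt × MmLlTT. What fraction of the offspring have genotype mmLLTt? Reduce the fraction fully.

P(mmLLTt) = 1/16

MmLLTt gametes: MLT×2, MLt×2, mLT×2, mLt×2
MmLlTT gametes: MLT×2, MlT×2, mLT×2, mlT×2
MmLLTt×MmLlTT grid (8·8=64): MMLLTT=4 MMLLTt=4 MMLlTT=4 MMLlTt=4 MmLLTT=8 MmLLTt=8 MmLlTT=8 MmLlTt=8 mmLLTT=4 mmLLTt=4 mmLlTT=4 mmLlTt=4
mmLLTt hits 4/64; gcd=4; 4÷4/64÷4 = 1/16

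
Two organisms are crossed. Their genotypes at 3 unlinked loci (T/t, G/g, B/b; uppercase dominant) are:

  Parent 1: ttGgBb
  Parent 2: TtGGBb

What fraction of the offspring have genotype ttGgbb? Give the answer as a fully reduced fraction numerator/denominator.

ttGgBb gametes: tGB×2, tGb×2, tgB×2, tgb×2
TtGGBb gametes: TGB×2, TGb×2, tGB×2, tGb×2
ttGgBb×TtGGBb grid (8·8=64): TtGGBB=4 TtGGBb=8 TtGGbb=4 TtGgBB=4 TtGgBb=8 TtGgbb=4 ttGGBB=4 ttGGBb=8 ttGGbb=4 ttGgBB=4 ttGgBb=8 ttGgbb=4
ttGgbb hits 4/64; gcd=4; 4÷4/64÷4 = 1/16

P(ttGgbb) = 1/16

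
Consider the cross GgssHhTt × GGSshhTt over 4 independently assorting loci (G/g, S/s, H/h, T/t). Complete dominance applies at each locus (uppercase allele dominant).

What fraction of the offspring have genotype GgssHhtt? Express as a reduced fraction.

GgssHhTt gametes: GsHT×2, GsHt×2, GshT×2, Gsht×2, gsHT×2, gsHt×2, gshT×2, gsht×2
GGSshhTt gametes: GShT×4, GSht×4, GshT×4, Gsht×4
GgssHhTt×GGSshhTt grid (16·16=256): GGSsHhTT=8 GGSsHhTt=16 GGSsHhtt=8 GGSshhTT=8 GGSshhTt=16 GGSshhtt=8 GGssHhTT=8 GGssHhTt=16 GGssHhtt=8 GGsshhTT=8 GGsshhTt=16 GGsshhtt=8 GgSsHhTT=8 GgSsHhTt=16 GgSsHhtt=8 GgSshhTT=8 GgSshhTt=16 GgSshhtt=8 GgssHhTT=8 GgssHhTt=16 GgssHhtt=8 GgsshhTT=8 GgsshhTt=16 Ggsshhtt=8
GgssHhtt hits 8/256; gcd=8; 8÷8/256÷8 = 1/32

P(GgssHhtt) = 1/32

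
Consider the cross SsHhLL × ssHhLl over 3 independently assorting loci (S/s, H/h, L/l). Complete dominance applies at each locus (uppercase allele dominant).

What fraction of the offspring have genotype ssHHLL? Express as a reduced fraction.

SsHhLL gametes: SHL×2, ShL×2, sHL×2, shL×2
ssHhLl gametes: sHL×2, sHl×2, shL×2, shl×2
SsHhLL×ssHhLl grid (8·8=64): SsHHLL=4 SsHHLl=4 SsHhLL=8 SsHhLl=8 SshhLL=4 SshhLl=4 ssHHLL=4 ssHHLl=4 ssHhLL=8 ssHhLl=8 sshhLL=4 sshhLl=4
ssHHLL hits 4/64; gcd=4; 4÷4/64÷4 = 1/16

P(ssHHLL) = 1/16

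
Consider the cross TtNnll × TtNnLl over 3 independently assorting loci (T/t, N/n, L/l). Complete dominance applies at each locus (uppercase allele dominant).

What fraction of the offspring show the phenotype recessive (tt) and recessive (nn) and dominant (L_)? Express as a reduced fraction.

P(tt nn L_) = 1/32

TtNnll gametes: TNl×2, Tnl×2, tNl×2, tnl×2
TtNnLl gametes: TNL×1, TNl×1, TnL×1, Tnl×1, tNL×1, tNl×1, tnL×1, tnl×1
TtNnll×TtNnLl grid (8·8=64): TTNNLl=2 TTNNll=2 TTNnLl=4 TTNnll=4 TTnnLl=2 TTnnll=2 TtNNLl=4 TtNNll=4 TtNnLl=8 TtNnll=8 TtnnLl=4 Ttnnll=4 ttNNLl=2 ttNNll=2 ttNnLl=4 ttNnll=4 ttnnLl=2 ttnnll=2
tt nn L_ hits 2/64; gcd=2; 2÷2/64÷2 = 1/32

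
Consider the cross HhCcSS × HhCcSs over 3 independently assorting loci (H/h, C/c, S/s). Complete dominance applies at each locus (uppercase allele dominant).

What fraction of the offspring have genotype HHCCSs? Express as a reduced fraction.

P(HHCCSs) = 1/32

HhCcSS gametes: HCS×2, HcS×2, hCS×2, hcS×2
HhCcSs gametes: HCS×1, HCs×1, HcS×1, Hcs×1, hCS×1, hCs×1, hcS×1, hcs×1
HhCcSS×HhCcSs grid (8·8=64): HHCCSS=2 HHCCSs=2 HHCcSS=4 HHCcSs=4 HHccSS=2 HHccSs=2 HhCCSS=4 HhCCSs=4 HhCcSS=8 HhCcSs=8 HhccSS=4 HhccSs=4 hhCCSS=2 hhCCSs=2 hhCcSS=4 hhCcSs=4 hhccSS=2 hhccSs=2
HHCCSs hits 2/64; gcd=2; 2÷2/64÷2 = 1/32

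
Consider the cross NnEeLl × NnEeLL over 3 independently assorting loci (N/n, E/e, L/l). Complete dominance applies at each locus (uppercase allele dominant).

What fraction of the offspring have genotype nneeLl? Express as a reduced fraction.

P(nneeLl) = 1/32

NnEeLl gametes: NEL×1, NEl×1, NeL×1, Nel×1, nEL×1, nEl×1, neL×1, nel×1
NnEeLL gametes: NEL×2, NeL×2, nEL×2, neL×2
NnEeLl×NnEeLL grid (8·8=64): NNEELL=2 NNEELl=2 NNEeLL=4 NNEeLl=4 NNeeLL=2 NNeeLl=2 NnEELL=4 NnEELl=4 NnEeLL=8 NnEeLl=8 NneeLL=4 NneeLl=4 nnEELL=2 nnEELl=2 nnEeLL=4 nnEeLl=4 nneeLL=2 nneeLl=2
nneeLl hits 2/64; gcd=2; 2÷2/64÷2 = 1/32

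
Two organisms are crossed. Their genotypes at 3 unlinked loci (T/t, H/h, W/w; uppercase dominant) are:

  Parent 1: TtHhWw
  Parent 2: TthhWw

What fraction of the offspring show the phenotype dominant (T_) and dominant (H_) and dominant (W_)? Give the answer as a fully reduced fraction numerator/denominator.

P(T_ H_ W_) = 9/32

TtHhWw gametes: THW×1, THw×1, ThW×1, Thw×1, tHW×1, tHw×1, thW×1, thw×1
TthhWw gametes: ThW×2, Thw×2, thW×2, thw×2
TtHhWw×TthhWw grid (8·8=64): TTHhWW=2 TTHhWw=4 TTHhww=2 TThhWW=2 TThhWw=4 TThhww=2 TtHhWW=4 TtHhWw=8 TtHhww=4 TthhWW=4 TthhWw=8 Tthhww=4 ttHhWW=2 ttHhWw=4 ttHhww=2 tthhWW=2 tthhWw=4 tthhww=2
T_ H_ W_ hits 18/64; gcd=2; 18÷2/64÷2 = 9/32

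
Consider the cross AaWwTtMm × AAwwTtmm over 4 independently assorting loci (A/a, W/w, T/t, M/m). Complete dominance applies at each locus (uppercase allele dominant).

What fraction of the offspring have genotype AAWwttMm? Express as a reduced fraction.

P(AAWwttMm) = 1/32

AaWwTtMm gametes: AWTM×1, AWTm×1, AWtM×1, AWtm×1, AwTM×1, AwTm×1, AwtM×1, Awtm×1, aWTM×1, aWTm×1, aWtM×1, aWtm×1, awTM×1, awTm×1, awtM×1, awtm×1
AAwwTtmm gametes: AwTm×8, Awtm×8
AaWwTtMm×AAwwTtmm grid (16·16=256): AAWwTTMm=8 AAWwTTmm=8 AAWwTtMm=16 AAWwTtmm=16 AAWwttMm=8 AAWwttmm=8 AAwwTTMm=8 AAwwTTmm=8 AAwwTtMm=16 AAwwTtmm=16 AAwwttMm=8 AAwwttmm=8 AaWwTTMm=8 AaWwTTmm=8 AaWwTtMm=16 AaWwTtmm=16 AaWwttMm=8 AaWwttmm=8 AawwTTMm=8 AawwTTmm=8 AawwTtMm=16 AawwTtmm=16 AawwttMm=8 Aawwttmm=8
AAWwttMm hits 8/256; gcd=8; 8÷8/256÷8 = 1/32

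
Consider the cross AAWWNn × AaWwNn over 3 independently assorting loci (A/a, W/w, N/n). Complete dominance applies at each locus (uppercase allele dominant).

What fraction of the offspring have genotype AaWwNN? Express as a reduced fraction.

AAWWNn gametes: AWN×4, AWn×4
AaWwNn gametes: AWN×1, AWn×1, AwN×1, Awn×1, aWN×1, aWn×1, awN×1, awn×1
AAWWNn×AaWwNn grid (8·8=64): AAWWNN=4 AAWWNn=8 AAWWnn=4 AAWwNN=4 AAWwNn=8 AAWwnn=4 AaWWNN=4 AaWWNn=8 AaWWnn=4 AaWwNN=4 AaWwNn=8 AaWwnn=4
AaWwNN hits 4/64; gcd=4; 4÷4/64÷4 = 1/16

P(AaWwNN) = 1/16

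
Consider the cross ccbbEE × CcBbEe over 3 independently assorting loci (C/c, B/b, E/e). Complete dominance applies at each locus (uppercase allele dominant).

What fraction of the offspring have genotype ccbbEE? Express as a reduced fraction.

P(ccbbEE) = 1/8

ccbbEE gametes: cbE×8
CcBbEe gametes: CBE×1, CBe×1, CbE×1, Cbe×1, cBE×1, cBe×1, cbE×1, cbe×1
ccbbEE×CcBbEe grid (8·8=64): CcBbEE=8 CcBbEe=8 CcbbEE=8 CcbbEe=8 ccBbEE=8 ccBbEe=8 ccbbEE=8 ccbbEe=8
ccbbEE hits 8/64; gcd=8; 8÷8/64÷8 = 1/8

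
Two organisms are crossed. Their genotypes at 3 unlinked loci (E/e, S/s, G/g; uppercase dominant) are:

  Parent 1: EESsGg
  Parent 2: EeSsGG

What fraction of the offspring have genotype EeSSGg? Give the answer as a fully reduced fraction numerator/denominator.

EESsGg gametes: ESG×2, ESg×2, EsG×2, Esg×2
EeSsGG gametes: ESG×2, EsG×2, eSG×2, esG×2
EESsGg×EeSsGG grid (8·8=64): EESSGG=4 EESSGg=4 EESsGG=8 EESsGg=8 EEssGG=4 EEssGg=4 EeSSGG=4 EeSSGg=4 EeSsGG=8 EeSsGg=8 EessGG=4 EessGg=4
EeSSGg hits 4/64; gcd=4; 4÷4/64÷4 = 1/16

P(EeSSGg) = 1/16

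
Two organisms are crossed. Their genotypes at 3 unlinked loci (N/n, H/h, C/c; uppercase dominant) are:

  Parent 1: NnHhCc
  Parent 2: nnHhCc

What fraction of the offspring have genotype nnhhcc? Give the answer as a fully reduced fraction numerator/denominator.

P(nnhhcc) = 1/32

NnHhCc gametes: NHC×1, NHc×1, NhC×1, Nhc×1, nHC×1, nHc×1, nhC×1, nhc×1
nnHhCc gametes: nHC×2, nHc×2, nhC×2, nhc×2
NnHhCc×nnHhCc grid (8·8=64): NnHHCC=2 NnHHCc=4 NnHHcc=2 NnHhCC=4 NnHhCc=8 NnHhcc=4 NnhhCC=2 NnhhCc=4 Nnhhcc=2 nnHHCC=2 nnHHCc=4 nnHHcc=2 nnHhCC=4 nnHhCc=8 nnHhcc=4 nnhhCC=2 nnhhCc=4 nnhhcc=2
nnhhcc hits 2/64; gcd=2; 2÷2/64÷2 = 1/32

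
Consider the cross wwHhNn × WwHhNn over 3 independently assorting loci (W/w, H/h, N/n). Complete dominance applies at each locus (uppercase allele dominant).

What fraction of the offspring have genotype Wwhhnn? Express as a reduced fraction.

P(Wwhhnn) = 1/32

wwHhNn gametes: wHN×2, wHn×2, whN×2, whn×2
WwHhNn gametes: WHN×1, WHn×1, WhN×1, Whn×1, wHN×1, wHn×1, whN×1, whn×1
wwHhNn×WwHhNn grid (8·8=64): WwHHNN=2 WwHHNn=4 WwHHnn=2 WwHhNN=4 WwHhNn=8 WwHhnn=4 WwhhNN=2 WwhhNn=4 Wwhhnn=2 wwHHNN=2 wwHHNn=4 wwHHnn=2 wwHhNN=4 wwHhNn=8 wwHhnn=4 wwhhNN=2 wwhhNn=4 wwhhnn=2
Wwhhnn hits 2/64; gcd=2; 2÷2/64÷2 = 1/32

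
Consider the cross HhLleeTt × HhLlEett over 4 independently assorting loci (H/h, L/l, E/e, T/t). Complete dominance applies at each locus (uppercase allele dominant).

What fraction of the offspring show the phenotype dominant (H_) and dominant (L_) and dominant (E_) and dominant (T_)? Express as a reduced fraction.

P(H_ L_ E_ T_) = 9/64

HhLleeTt gametes: HLeT×2, HLet×2, HleT×2, Hlet×2, hLeT×2, hLet×2, hleT×2, hlet×2
HhLlEett gametes: HLEt×2, HLet×2, HlEt×2, Hlet×2, hLEt×2, hLet×2, hlEt×2, hlet×2
HhLleeTt×HhLlEett grid (16·16=256): HHLLEeTt=4 HHLLEett=4 HHLLeeTt=4 HHLLeett=4 HHLlEeTt=8 HHLlEett=8 HHLleeTt=8 HHLleett=8 HHllEeTt=4 HHllEett=4 HHlleeTt=4 HHlleett=4 HhLLEeTt=8 HhLLEett=8 HhLLeeTt=8 HhLLeett=8 HhLlEeTt=16 HhLlEett=16 HhLleeTt=16 HhLleett=16 HhllEeTt=8 HhllEett=8 HhlleeTt=8 Hhlleett=8 hhLLEeTt=4 hhLLEett=4 hhLLeeTt=4 hhLLeett=4 hhLlEeTt=8 hhLlEett=8 hhLleeTt=8 hhLleett=8 hhllEeTt=4 hhllEett=4 hhlleeTt=4 hhlleett=4
H_ L_ E_ T_ hits 36/256; gcd=4; 36÷4/256÷4 = 9/64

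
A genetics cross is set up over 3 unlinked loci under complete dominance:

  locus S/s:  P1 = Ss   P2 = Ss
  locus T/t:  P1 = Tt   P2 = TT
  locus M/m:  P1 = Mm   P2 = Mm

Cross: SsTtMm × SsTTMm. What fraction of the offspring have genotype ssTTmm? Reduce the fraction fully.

SsTtMm gametes: STM×1, STm×1, StM×1, Stm×1, sTM×1, sTm×1, stM×1, stm×1
SsTTMm gametes: STM×2, STm×2, sTM×2, sTm×2
SsTtMm×SsTTMm grid (8·8=64): SSTTMM=2 SSTTMm=4 SSTTmm=2 SSTtMM=2 SSTtMm=4 SSTtmm=2 SsTTMM=4 SsTTMm=8 SsTTmm=4 SsTtMM=4 SsTtMm=8 SsTtmm=4 ssTTMM=2 ssTTMm=4 ssTTmm=2 ssTtMM=2 ssTtMm=4 ssTtmm=2
ssTTmm hits 2/64; gcd=2; 2÷2/64÷2 = 1/32

P(ssTTmm) = 1/32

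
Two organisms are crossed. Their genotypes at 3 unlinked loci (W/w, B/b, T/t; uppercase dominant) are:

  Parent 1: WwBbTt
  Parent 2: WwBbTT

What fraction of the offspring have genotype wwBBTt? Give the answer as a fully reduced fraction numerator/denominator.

P(wwBBTt) = 1/32

WwBbTt gametes: WBT×1, WBt×1, WbT×1, Wbt×1, wBT×1, wBt×1, wbT×1, wbt×1
WwBbTT gametes: WBT×2, WbT×2, wBT×2, wbT×2
WwBbTt×WwBbTT grid (8·8=64): WWBBTT=2 WWBBTt=2 WWBbTT=4 WWBbTt=4 WWbbTT=2 WWbbTt=2 WwBBTT=4 WwBBTt=4 WwBbTT=8 WwBbTt=8 WwbbTT=4 WwbbTt=4 wwBBTT=2 wwBBTt=2 wwBbTT=4 wwBbTt=4 wwbbTT=2 wwbbTt=2
wwBBTt hits 2/64; gcd=2; 2÷2/64÷2 = 1/32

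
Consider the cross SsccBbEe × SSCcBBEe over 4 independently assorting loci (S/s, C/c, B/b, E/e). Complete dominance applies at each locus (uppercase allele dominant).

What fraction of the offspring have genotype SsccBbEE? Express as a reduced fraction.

SsccBbEe gametes: ScBE×2, ScBe×2, ScbE×2, Scbe×2, scBE×2, scBe×2, scbE×2, scbe×2
SSCcBBEe gametes: SCBE×4, SCBe×4, ScBE×4, ScBe×4
SsccBbEe×SSCcBBEe grid (16·16=256): SSCcBBEE=8 SSCcBBEe=16 SSCcBBee=8 SSCcBbEE=8 SSCcBbEe=16 SSCcBbee=8 SSccBBEE=8 SSccBBEe=16 SSccBBee=8 SSccBbEE=8 SSccBbEe=16 SSccBbee=8 SsCcBBEE=8 SsCcBBEe=16 SsCcBBee=8 SsCcBbEE=8 SsCcBbEe=16 SsCcBbee=8 SsccBBEE=8 SsccBBEe=16 SsccBBee=8 SsccBbEE=8 SsccBbEe=16 SsccBbee=8
SsccBbEE hits 8/256; gcd=8; 8÷8/256÷8 = 1/32

P(SsccBbEE) = 1/32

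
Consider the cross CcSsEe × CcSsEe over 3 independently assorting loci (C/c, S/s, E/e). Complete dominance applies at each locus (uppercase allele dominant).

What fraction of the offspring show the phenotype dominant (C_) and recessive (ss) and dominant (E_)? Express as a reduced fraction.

P(C_ ss E_) = 9/64

CcSsEe gametes: CSE×1, CSe×1, CsE×1, Cse×1, cSE×1, cSe×1, csE×1, cse×1
CcSsEe gametes: CSE×1, CSe×1, CsE×1, Cse×1, cSE×1, cSe×1, csE×1, cse×1
CcSsEe×CcSsEe grid (8·8=64): CCSSEE=1 CCSSEe=2 CCSSee=1 CCSsEE=2 CCSsEe=4 CCSsee=2 CCssEE=1 CCssEe=2 CCssee=1 CcSSEE=2 CcSSEe=4 CcSSee=2 CcSsEE=4 CcSsEe=8 CcSsee=4 CcssEE=2 CcssEe=4 Ccssee=2 ccSSEE=1 ccSSEe=2 ccSSee=1 ccSsEE=2 ccSsEe=4 ccSsee=2 ccssEE=1 ccssEe=2 ccssee=1
C_ ss E_ hits 9/64; gcd=1; 9÷1/64÷1 = 9/64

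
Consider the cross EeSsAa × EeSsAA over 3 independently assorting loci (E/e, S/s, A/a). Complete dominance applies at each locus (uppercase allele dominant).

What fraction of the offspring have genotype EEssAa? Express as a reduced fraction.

EeSsAa gametes: ESA×1, ESa×1, EsA×1, Esa×1, eSA×1, eSa×1, esA×1, esa×1
EeSsAA gametes: ESA×2, EsA×2, eSA×2, esA×2
EeSsAa×EeSsAA grid (8·8=64): EESSAA=2 EESSAa=2 EESsAA=4 EESsAa=4 EEssAA=2 EEssAa=2 EeSSAA=4 EeSSAa=4 EeSsAA=8 EeSsAa=8 EessAA=4 EessAa=4 eeSSAA=2 eeSSAa=2 eeSsAA=4 eeSsAa=4 eessAA=2 eessAa=2
EEssAa hits 2/64; gcd=2; 2÷2/64÷2 = 1/32

P(EEssAa) = 1/32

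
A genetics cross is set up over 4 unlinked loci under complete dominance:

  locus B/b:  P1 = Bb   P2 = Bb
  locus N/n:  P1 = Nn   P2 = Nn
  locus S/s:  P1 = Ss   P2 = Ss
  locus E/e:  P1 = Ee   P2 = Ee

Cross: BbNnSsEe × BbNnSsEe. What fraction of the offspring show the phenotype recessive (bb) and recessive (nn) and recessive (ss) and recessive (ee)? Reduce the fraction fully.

BbNnSsEe gametes: BNSE×1, BNSe×1, BNsE×1, BNse×1, BnSE×1, BnSe×1, BnsE×1, Bnse×1, bNSE×1, bNSe×1, bNsE×1, bNse×1, bnSE×1, bnSe×1, bnsE×1, bnse×1
BbNnSsEe gametes: BNSE×1, BNSe×1, BNsE×1, BNse×1, BnSE×1, BnSe×1, BnsE×1, Bnse×1, bNSE×1, bNSe×1, bNsE×1, bNse×1, bnSE×1, bnSe×1, bnsE×1, bnse×1
BbNnSsEe×BbNnSsEe grid (16·16=256): BBNNSSEE=1 BBNNSSEe=2 BBNNSSee=1 BBNNSsEE=2 BBNNSsEe=4 BBNNSsee=2 BBNNssEE=1 BBNNssEe=2 BBNNssee=1 BBNnSSEE=2 BBNnSSEe=4 BBNnSSee=2 BBNnSsEE=4 BBNnSsEe=8 BBNnSsee=4 BBNnssEE=2 BBNnssEe=4 BBNnssee=2 BBnnSSEE=1 BBnnSSEe=2 BBnnSSee=1 BBnnSsEE=2 BBnnSsEe=4 BBnnSsee=2 BBnnssEE=1 BBnnssEe=2 BBnnssee=1 BbNNSSEE=2 BbNNSSEe=4 BbNNSSee=2 BbNNSsEE=4 BbNNSsEe=8 BbNNSsee=4 BbNNssEE=2 BbNNssEe=4 BbNNssee=2 BbNnSSEE=4 BbNnSSEe=8 BbNnSSee=4 BbNnSsEE=8 BbNnSsEe=16 BbNnSsee=8 BbNnssEE=4 BbNnssEe=8 BbNnssee=4 BbnnSSEE=2 BbnnSSEe=4 BbnnSSee=2 BbnnSsEE=4 BbnnSsEe=8 BbnnSsee=4 BbnnssEE=2 BbnnssEe=4 Bbnnssee=2 bbNNSSEE=1 bbNNSSEe=2 bbNNSSee=1 bbNNSsEE=2 bbNNSsEe=4 bbNNSsee=2 bbNNssEE=1 bbNNssEe=2 bbNNssee=1 bbNnSSEE=2 bbNnSSEe=4 bbNnSSee=2 bbNnSsEE=4 bbNnSsEe=8 bbNnSsee=4 bbNnssEE=2 bbNnssEe=4 bbNnssee=2 bbnnSSEE=1 bbnnSSEe=2 bbnnSSee=1 bbnnSsEE=2 bbnnSsEe=4 bbnnSsee=2 bbnnssEE=1 bbnnssEe=2 bbnnssee=1
bb nn ss ee hits 1/256; gcd=1; 1÷1/256÷1 = 1/256

P(bb nn ss ee) = 1/256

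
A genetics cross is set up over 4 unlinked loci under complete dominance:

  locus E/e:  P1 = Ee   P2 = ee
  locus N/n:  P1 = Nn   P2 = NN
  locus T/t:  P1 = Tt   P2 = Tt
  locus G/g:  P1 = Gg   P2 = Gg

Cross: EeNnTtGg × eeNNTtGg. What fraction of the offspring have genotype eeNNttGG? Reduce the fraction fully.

EeNnTtGg gametes: ENTG×1, ENTg×1, ENtG×1, ENtg×1, EnTG×1, EnTg×1, EntG×1, Entg×1, eNTG×1, eNTg×1, eNtG×1, eNtg×1, enTG×1, enTg×1, entG×1, entg×1
eeNNTtGg gametes: eNTG×4, eNTg×4, eNtG×4, eNtg×4
EeNnTtGg×eeNNTtGg grid (16·16=256): EeNNTTGG=4 EeNNTTGg=8 EeNNTTgg=4 EeNNTtGG=8 EeNNTtGg=16 EeNNTtgg=8 EeNNttGG=4 EeNNttGg=8 EeNNttgg=4 EeNnTTGG=4 EeNnTTGg=8 EeNnTTgg=4 EeNnTtGG=8 EeNnTtGg=16 EeNnTtgg=8 EeNnttGG=4 EeNnttGg=8 EeNnttgg=4 eeNNTTGG=4 eeNNTTGg=8 eeNNTTgg=4 eeNNTtGG=8 eeNNTtGg=16 eeNNTtgg=8 eeNNttGG=4 eeNNttGg=8 eeNNttgg=4 eeNnTTGG=4 eeNnTTGg=8 eeNnTTgg=4 eeNnTtGG=8 eeNnTtGg=16 eeNnTtgg=8 eeNnttGG=4 eeNnttGg=8 eeNnttgg=4
eeNNttGG hits 4/256; gcd=4; 4÷4/256÷4 = 1/64

P(eeNNttGG) = 1/64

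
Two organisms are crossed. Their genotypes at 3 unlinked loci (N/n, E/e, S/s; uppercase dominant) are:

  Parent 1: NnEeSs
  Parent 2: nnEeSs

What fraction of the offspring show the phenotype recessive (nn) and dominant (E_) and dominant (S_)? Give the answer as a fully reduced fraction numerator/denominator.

P(nn E_ S_) = 9/32

NnEeSs gametes: NES×1, NEs×1, NeS×1, Nes×1, nES×1, nEs×1, neS×1, nes×1
nnEeSs gametes: nES×2, nEs×2, neS×2, nes×2
NnEeSs×nnEeSs grid (8·8=64): NnEESS=2 NnEESs=4 NnEEss=2 NnEeSS=4 NnEeSs=8 NnEess=4 NneeSS=2 NneeSs=4 Nneess=2 nnEESS=2 nnEESs=4 nnEEss=2 nnEeSS=4 nnEeSs=8 nnEess=4 nneeSS=2 nneeSs=4 nneess=2
nn E_ S_ hits 18/64; gcd=2; 18÷2/64÷2 = 9/32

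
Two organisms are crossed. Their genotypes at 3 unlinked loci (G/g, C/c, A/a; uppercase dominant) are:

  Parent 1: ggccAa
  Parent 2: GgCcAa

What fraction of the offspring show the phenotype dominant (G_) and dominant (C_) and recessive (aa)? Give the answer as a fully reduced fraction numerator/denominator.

P(G_ C_ aa) = 1/16

ggccAa gametes: gcA×4, gca×4
GgCcAa gametes: GCA×1, GCa×1, GcA×1, Gca×1, gCA×1, gCa×1, gcA×1, gca×1
ggccAa×GgCcAa grid (8·8=64): GgCcAA=4 GgCcAa=8 GgCcaa=4 GgccAA=4 GgccAa=8 Ggccaa=4 ggCcAA=4 ggCcAa=8 ggCcaa=4 ggccAA=4 ggccAa=8 ggccaa=4
G_ C_ aa hits 4/64; gcd=4; 4÷4/64÷4 = 1/16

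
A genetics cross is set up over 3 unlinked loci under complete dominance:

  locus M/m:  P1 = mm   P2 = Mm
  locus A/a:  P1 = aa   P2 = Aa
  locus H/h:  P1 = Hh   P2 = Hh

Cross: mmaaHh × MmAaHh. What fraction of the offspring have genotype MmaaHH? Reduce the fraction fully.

mmaaHh gametes: maH×4, mah×4
MmAaHh gametes: MAH×1, MAh×1, MaH×1, Mah×1, mAH×1, mAh×1, maH×1, mah×1
mmaaHh×MmAaHh grid (8·8=64): MmAaHH=4 MmAaHh=8 MmAahh=4 MmaaHH=4 MmaaHh=8 Mmaahh=4 mmAaHH=4 mmAaHh=8 mmAahh=4 mmaaHH=4 mmaaHh=8 mmaahh=4
MmaaHH hits 4/64; gcd=4; 4÷4/64÷4 = 1/16

P(MmaaHH) = 1/16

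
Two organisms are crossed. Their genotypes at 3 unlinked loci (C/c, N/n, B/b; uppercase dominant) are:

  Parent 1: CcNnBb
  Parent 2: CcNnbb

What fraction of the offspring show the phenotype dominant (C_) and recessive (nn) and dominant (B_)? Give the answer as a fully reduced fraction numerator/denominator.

CcNnBb gametes: CNB×1, CNb×1, CnB×1, Cnb×1, cNB×1, cNb×1, cnB×1, cnb×1
CcNnbb gametes: CNb×2, Cnb×2, cNb×2, cnb×2
CcNnBb×CcNnbb grid (8·8=64): CCNNBb=2 CCNNbb=2 CCNnBb=4 CCNnbb=4 CCnnBb=2 CCnnbb=2 CcNNBb=4 CcNNbb=4 CcNnBb=8 CcNnbb=8 CcnnBb=4 Ccnnbb=4 ccNNBb=2 ccNNbb=2 ccNnBb=4 ccNnbb=4 ccnnBb=2 ccnnbb=2
C_ nn B_ hits 6/64; gcd=2; 6÷2/64÷2 = 3/32

P(C_ nn B_) = 3/32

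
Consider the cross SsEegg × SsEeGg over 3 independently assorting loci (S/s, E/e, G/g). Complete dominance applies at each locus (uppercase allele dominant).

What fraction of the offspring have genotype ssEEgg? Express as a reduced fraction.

SsEegg gametes: SEg×2, Seg×2, sEg×2, seg×2
SsEeGg gametes: SEG×1, SEg×1, SeG×1, Seg×1, sEG×1, sEg×1, seG×1, seg×1
SsEegg×SsEeGg grid (8·8=64): SSEEGg=2 SSEEgg=2 SSEeGg=4 SSEegg=4 SSeeGg=2 SSeegg=2 SsEEGg=4 SsEEgg=4 SsEeGg=8 SsEegg=8 SseeGg=4 Sseegg=4 ssEEGg=2 ssEEgg=2 ssEeGg=4 ssEegg=4 sseeGg=2 sseegg=2
ssEEgg hits 2/64; gcd=2; 2÷2/64÷2 = 1/32

P(ssEEgg) = 1/32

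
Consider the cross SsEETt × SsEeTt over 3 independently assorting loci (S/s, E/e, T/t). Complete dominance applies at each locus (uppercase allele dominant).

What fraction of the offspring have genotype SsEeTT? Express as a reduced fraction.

P(SsEeTT) = 1/16

SsEETt gametes: SET×2, SEt×2, sET×2, sEt×2
SsEeTt gametes: SET×1, SEt×1, SeT×1, Set×1, sET×1, sEt×1, seT×1, set×1
SsEETt×SsEeTt grid (8·8=64): SSEETT=2 SSEETt=4 SSEEtt=2 SSEeTT=2 SSEeTt=4 SSEett=2 SsEETT=4 SsEETt=8 SsEEtt=4 SsEeTT=4 SsEeTt=8 SsEett=4 ssEETT=2 ssEETt=4 ssEEtt=2 ssEeTT=2 ssEeTt=4 ssEett=2
SsEeTT hits 4/64; gcd=4; 4÷4/64÷4 = 1/16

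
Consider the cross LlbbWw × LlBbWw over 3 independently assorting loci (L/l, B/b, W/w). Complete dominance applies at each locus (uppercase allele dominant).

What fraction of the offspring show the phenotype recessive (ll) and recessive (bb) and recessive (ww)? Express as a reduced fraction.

P(ll bb ww) = 1/32

LlbbWw gametes: LbW×2, Lbw×2, lbW×2, lbw×2
LlBbWw gametes: LBW×1, LBw×1, LbW×1, Lbw×1, lBW×1, lBw×1, lbW×1, lbw×1
LlbbWw×LlBbWw grid (8·8=64): LLBbWW=2 LLBbWw=4 LLBbww=2 LLbbWW=2 LLbbWw=4 LLbbww=2 LlBbWW=4 LlBbWw=8 LlBbww=4 LlbbWW=4 LlbbWw=8 Llbbww=4 llBbWW=2 llBbWw=4 llBbww=2 llbbWW=2 llbbWw=4 llbbww=2
ll bb ww hits 2/64; gcd=2; 2÷2/64÷2 = 1/32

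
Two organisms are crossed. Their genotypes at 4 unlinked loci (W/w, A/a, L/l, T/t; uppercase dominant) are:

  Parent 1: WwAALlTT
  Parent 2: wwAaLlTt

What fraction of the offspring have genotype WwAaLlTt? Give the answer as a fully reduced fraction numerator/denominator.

P(WwAaLlTt) = 1/16

WwAALlTT gametes: WALT×4, WAlT×4, wALT×4, wAlT×4
wwAaLlTt gametes: wALT×2, wALt×2, wAlT×2, wAlt×2, waLT×2, waLt×2, walT×2, walt×2
WwAALlTT×wwAaLlTt grid (16·16=256): WwAALLTT=8 WwAALLTt=8 WwAALlTT=16 WwAALlTt=16 WwAAllTT=8 WwAAllTt=8 WwAaLLTT=8 WwAaLLTt=8 WwAaLlTT=16 WwAaLlTt=16 WwAallTT=8 WwAallTt=8 wwAALLTT=8 wwAALLTt=8 wwAALlTT=16 wwAALlTt=16 wwAAllTT=8 wwAAllTt=8 wwAaLLTT=8 wwAaLLTt=8 wwAaLlTT=16 wwAaLlTt=16 wwAallTT=8 wwAallTt=8
WwAaLlTt hits 16/256; gcd=16; 16÷16/256÷16 = 1/16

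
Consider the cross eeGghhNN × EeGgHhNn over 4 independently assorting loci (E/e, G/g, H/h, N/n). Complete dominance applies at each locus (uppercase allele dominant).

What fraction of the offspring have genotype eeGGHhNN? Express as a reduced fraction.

P(eeGGHhNN) = 1/32

eeGghhNN gametes: eGhN×8, eghN×8
EeGgHhNn gametes: EGHN×1, EGHn×1, EGhN×1, EGhn×1, EgHN×1, EgHn×1, EghN×1, Eghn×1, eGHN×1, eGHn×1, eGhN×1, eGhn×1, egHN×1, egHn×1, eghN×1, eghn×1
eeGghhNN×EeGgHhNn grid (16·16=256): EeGGHhNN=8 EeGGHhNn=8 EeGGhhNN=8 EeGGhhNn=8 EeGgHhNN=16 EeGgHhNn=16 EeGghhNN=16 EeGghhNn=16 EeggHhNN=8 EeggHhNn=8 EegghhNN=8 EegghhNn=8 eeGGHhNN=8 eeGGHhNn=8 eeGGhhNN=8 eeGGhhNn=8 eeGgHhNN=16 eeGgHhNn=16 eeGghhNN=16 eeGghhNn=16 eeggHhNN=8 eeggHhNn=8 eegghhNN=8 eegghhNn=8
eeGGHhNN hits 8/256; gcd=8; 8÷8/256÷8 = 1/32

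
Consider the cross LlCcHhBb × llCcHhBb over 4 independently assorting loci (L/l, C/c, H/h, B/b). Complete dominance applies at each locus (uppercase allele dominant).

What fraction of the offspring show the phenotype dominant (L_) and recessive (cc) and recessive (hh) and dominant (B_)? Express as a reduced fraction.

P(L_ cc hh B_) = 3/128

LlCcHhBb gametes: LCHB×1, LCHb×1, LChB×1, LChb×1, LcHB×1, LcHb×1, LchB×1, Lchb×1, lCHB×1, lCHb×1, lChB×1, lChb×1, lcHB×1, lcHb×1, lchB×1, lchb×1
llCcHhBb gametes: lCHB×2, lCHb×2, lChB×2, lChb×2, lcHB×2, lcHb×2, lchB×2, lchb×2
LlCcHhBb×llCcHhBb grid (16·16=256): LlCCHHBB=2 LlCCHHBb=4 LlCCHHbb=2 LlCCHhBB=4 LlCCHhBb=8 LlCCHhbb=4 LlCChhBB=2 LlCChhBb=4 LlCChhbb=2 LlCcHHBB=4 LlCcHHBb=8 LlCcHHbb=4 LlCcHhBB=8 LlCcHhBb=16 LlCcHhbb=8 LlCchhBB=4 LlCchhBb=8 LlCchhbb=4 LlccHHBB=2 LlccHHBb=4 LlccHHbb=2 LlccHhBB=4 LlccHhBb=8 LlccHhbb=4 LlcchhBB=2 LlcchhBb=4 Llcchhbb=2 llCCHHBB=2 llCCHHBb=4 llCCHHbb=2 llCCHhBB=4 llCCHhBb=8 llCCHhbb=4 llCChhBB=2 llCChhBb=4 llCChhbb=2 llCcHHBB=4 llCcHHBb=8 llCcHHbb=4 llCcHhBB=8 llCcHhBb=16 llCcHhbb=8 llCchhBB=4 llCchhBb=8 llCchhbb=4 llccHHBB=2 llccHHBb=4 llccHHbb=2 llccHhBB=4 llccHhBb=8 llccHhbb=4 llcchhBB=2 llcchhBb=4 llcchhbb=2
L_ cc hh B_ hits 6/256; gcd=2; 6÷2/256÷2 = 3/128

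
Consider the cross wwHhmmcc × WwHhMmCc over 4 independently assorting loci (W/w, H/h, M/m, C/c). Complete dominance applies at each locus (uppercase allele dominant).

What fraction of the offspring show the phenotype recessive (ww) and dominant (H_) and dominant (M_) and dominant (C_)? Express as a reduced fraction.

wwHhmmcc gametes: wHmc×8, whmc×8
WwHhMmCc gametes: WHMC×1, WHMc×1, WHmC×1, WHmc×1, WhMC×1, WhMc×1, WhmC×1, Whmc×1, wHMC×1, wHMc×1, wHmC×1, wHmc×1, whMC×1, whMc×1, whmC×1, whmc×1
wwHhmmcc×WwHhMmCc grid (16·16=256): WwHHMmCc=8 WwHHMmcc=8 WwHHmmCc=8 WwHHmmcc=8 WwHhMmCc=16 WwHhMmcc=16 WwHhmmCc=16 WwHhmmcc=16 WwhhMmCc=8 WwhhMmcc=8 WwhhmmCc=8 Wwhhmmcc=8 wwHHMmCc=8 wwHHMmcc=8 wwHHmmCc=8 wwHHmmcc=8 wwHhMmCc=16 wwHhMmcc=16 wwHhmmCc=16 wwHhmmcc=16 wwhhMmCc=8 wwhhMmcc=8 wwhhmmCc=8 wwhhmmcc=8
ww H_ M_ C_ hits 24/256; gcd=8; 24÷8/256÷8 = 3/32

P(ww H_ M_ C_) = 3/32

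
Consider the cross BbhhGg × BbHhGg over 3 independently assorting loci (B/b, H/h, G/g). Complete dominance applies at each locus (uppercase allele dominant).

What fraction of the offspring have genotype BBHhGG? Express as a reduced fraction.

P(BBHhGG) = 1/32

BbhhGg gametes: BhG×2, Bhg×2, bhG×2, bhg×2
BbHhGg gametes: BHG×1, BHg×1, BhG×1, Bhg×1, bHG×1, bHg×1, bhG×1, bhg×1
BbhhGg×BbHhGg grid (8·8=64): BBHhGG=2 BBHhGg=4 BBHhgg=2 BBhhGG=2 BBhhGg=4 BBhhgg=2 BbHhGG=4 BbHhGg=8 BbHhgg=4 BbhhGG=4 BbhhGg=8 Bbhhgg=4 bbHhGG=2 bbHhGg=4 bbHhgg=2 bbhhGG=2 bbhhGg=4 bbhhgg=2
BBHhGG hits 2/64; gcd=2; 2÷2/64÷2 = 1/32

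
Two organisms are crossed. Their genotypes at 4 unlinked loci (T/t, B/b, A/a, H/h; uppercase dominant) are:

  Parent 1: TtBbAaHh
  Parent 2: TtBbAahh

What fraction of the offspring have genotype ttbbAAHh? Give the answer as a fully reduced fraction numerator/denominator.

TtBbAaHh gametes: TBAH×1, TBAh×1, TBaH×1, TBah×1, TbAH×1, TbAh×1, TbaH×1, Tbah×1, tBAH×1, tBAh×1, tBaH×1, tBah×1, tbAH×1, tbAh×1, tbaH×1, tbah×1
TtBbAahh gametes: TBAh×2, TBah×2, TbAh×2, Tbah×2, tBAh×2, tBah×2, tbAh×2, tbah×2
TtBbAaHh×TtBbAahh grid (16·16=256): TTBBAAHh=2 TTBBAAhh=2 TTBBAaHh=4 TTBBAahh=4 TTBBaaHh=2 TTBBaahh=2 TTBbAAHh=4 TTBbAAhh=4 TTBbAaHh=8 TTBbAahh=8 TTBbaaHh=4 TTBbaahh=4 TTbbAAHh=2 TTbbAAhh=2 TTbbAaHh=4 TTbbAahh=4 TTbbaaHh=2 TTbbaahh=2 TtBBAAHh=4 TtBBAAhh=4 TtBBAaHh=8 TtBBAahh=8 TtBBaaHh=4 TtBBaahh=4 TtBbAAHh=8 TtBbAAhh=8 TtBbAaHh=16 TtBbAahh=16 TtBbaaHh=8 TtBbaahh=8 TtbbAAHh=4 TtbbAAhh=4 TtbbAaHh=8 TtbbAahh=8 TtbbaaHh=4 Ttbbaahh=4 ttBBAAHh=2 ttBBAAhh=2 ttBBAaHh=4 ttBBAahh=4 ttBBaaHh=2 ttBBaahh=2 ttBbAAHh=4 ttBbAAhh=4 ttBbAaHh=8 ttBbAahh=8 ttBbaaHh=4 ttBbaahh=4 ttbbAAHh=2 ttbbAAhh=2 ttbbAaHh=4 ttbbAahh=4 ttbbaaHh=2 ttbbaahh=2
ttbbAAHh hits 2/256; gcd=2; 2÷2/256÷2 = 1/128

P(ttbbAAHh) = 1/128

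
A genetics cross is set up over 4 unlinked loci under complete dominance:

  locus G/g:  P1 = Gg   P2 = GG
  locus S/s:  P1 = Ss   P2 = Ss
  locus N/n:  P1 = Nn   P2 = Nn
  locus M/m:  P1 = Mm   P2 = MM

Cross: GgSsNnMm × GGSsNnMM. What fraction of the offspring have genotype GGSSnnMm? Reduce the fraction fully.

P(GGSSnnMm) = 1/64

GgSsNnMm gametes: GSNM×1, GSNm×1, GSnM×1, GSnm×1, GsNM×1, GsNm×1, GsnM×1, Gsnm×1, gSNM×1, gSNm×1, gSnM×1, gSnm×1, gsNM×1, gsNm×1, gsnM×1, gsnm×1
GGSsNnMM gametes: GSNM×4, GSnM×4, GsNM×4, GsnM×4
GgSsNnMm×GGSsNnMM grid (16·16=256): GGSSNNMM=4 GGSSNNMm=4 GGSSNnMM=8 GGSSNnMm=8 GGSSnnMM=4 GGSSnnMm=4 GGSsNNMM=8 GGSsNNMm=8 GGSsNnMM=16 GGSsNnMm=16 GGSsnnMM=8 GGSsnnMm=8 GGssNNMM=4 GGssNNMm=4 GGssNnMM=8 GGssNnMm=8 GGssnnMM=4 GGssnnMm=4 GgSSNNMM=4 GgSSNNMm=4 GgSSNnMM=8 GgSSNnMm=8 GgSSnnMM=4 GgSSnnMm=4 GgSsNNMM=8 GgSsNNMm=8 GgSsNnMM=16 GgSsNnMm=16 GgSsnnMM=8 GgSsnnMm=8 GgssNNMM=4 GgssNNMm=4 GgssNnMM=8 GgssNnMm=8 GgssnnMM=4 GgssnnMm=4
GGSSnnMm hits 4/256; gcd=4; 4÷4/256÷4 = 1/64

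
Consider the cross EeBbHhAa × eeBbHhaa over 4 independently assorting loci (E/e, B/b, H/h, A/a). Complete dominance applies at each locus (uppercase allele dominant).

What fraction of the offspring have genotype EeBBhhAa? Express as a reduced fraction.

EeBbHhAa gametes: EBHA×1, EBHa×1, EBhA×1, EBha×1, EbHA×1, EbHa×1, EbhA×1, Ebha×1, eBHA×1, eBHa×1, eBhA×1, eBha×1, ebHA×1, ebHa×1, ebhA×1, ebha×1
eeBbHhaa gametes: eBHa×4, eBha×4, ebHa×4, ebha×4
EeBbHhAa×eeBbHhaa grid (16·16=256): EeBBHHAa=4 EeBBHHaa=4 EeBBHhAa=8 EeBBHhaa=8 EeBBhhAa=4 EeBBhhaa=4 EeBbHHAa=8 EeBbHHaa=8 EeBbHhAa=16 EeBbHhaa=16 EeBbhhAa=8 EeBbhhaa=8 EebbHHAa=4 EebbHHaa=4 EebbHhAa=8 EebbHhaa=8 EebbhhAa=4 Eebbhhaa=4 eeBBHHAa=4 eeBBHHaa=4 eeBBHhAa=8 eeBBHhaa=8 eeBBhhAa=4 eeBBhhaa=4 eeBbHHAa=8 eeBbHHaa=8 eeBbHhAa=16 eeBbHhaa=16 eeBbhhAa=8 eeBbhhaa=8 eebbHHAa=4 eebbHHaa=4 eebbHhAa=8 eebbHhaa=8 eebbhhAa=4 eebbhhaa=4
EeBBhhAa hits 4/256; gcd=4; 4÷4/256÷4 = 1/64

P(EeBBhhAa) = 1/64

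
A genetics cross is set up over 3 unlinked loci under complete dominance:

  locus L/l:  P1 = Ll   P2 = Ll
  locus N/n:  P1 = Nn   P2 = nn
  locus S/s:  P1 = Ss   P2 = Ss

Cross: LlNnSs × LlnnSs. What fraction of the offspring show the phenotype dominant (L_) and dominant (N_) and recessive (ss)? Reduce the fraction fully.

P(L_ N_ ss) = 3/32

LlNnSs gametes: LNS×1, LNs×1, LnS×1, Lns×1, lNS×1, lNs×1, lnS×1, lns×1
LlnnSs gametes: LnS×2, Lns×2, lnS×2, lns×2
LlNnSs×LlnnSs grid (8·8=64): LLNnSS=2 LLNnSs=4 LLNnss=2 LLnnSS=2 LLnnSs=4 LLnnss=2 LlNnSS=4 LlNnSs=8 LlNnss=4 LlnnSS=4 LlnnSs=8 Llnnss=4 llNnSS=2 llNnSs=4 llNnss=2 llnnSS=2 llnnSs=4 llnnss=2
L_ N_ ss hits 6/64; gcd=2; 6÷2/64÷2 = 3/32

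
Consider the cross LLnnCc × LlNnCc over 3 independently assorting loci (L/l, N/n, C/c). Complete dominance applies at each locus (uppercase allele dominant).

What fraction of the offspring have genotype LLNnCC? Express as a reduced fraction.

LLnnCc gametes: LnC×4, Lnc×4
LlNnCc gametes: LNC×1, LNc×1, LnC×1, Lnc×1, lNC×1, lNc×1, lnC×1, lnc×1
LLnnCc×LlNnCc grid (8·8=64): LLNnCC=4 LLNnCc=8 LLNncc=4 LLnnCC=4 LLnnCc=8 LLnncc=4 LlNnCC=4 LlNnCc=8 LlNncc=4 LlnnCC=4 LlnnCc=8 Llnncc=4
LLNnCC hits 4/64; gcd=4; 4÷4/64÷4 = 1/16

P(LLNnCC) = 1/16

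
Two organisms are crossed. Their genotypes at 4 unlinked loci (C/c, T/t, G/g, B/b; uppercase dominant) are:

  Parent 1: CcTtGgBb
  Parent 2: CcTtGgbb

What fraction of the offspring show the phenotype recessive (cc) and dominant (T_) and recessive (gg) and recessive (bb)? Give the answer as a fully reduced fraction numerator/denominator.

P(cc T_ gg bb) = 3/128

CcTtGgBb gametes: CTGB×1, CTGb×1, CTgB×1, CTgb×1, CtGB×1, CtGb×1, CtgB×1, Ctgb×1, cTGB×1, cTGb×1, cTgB×1, cTgb×1, ctGB×1, ctGb×1, ctgB×1, ctgb×1
CcTtGgbb gametes: CTGb×2, CTgb×2, CtGb×2, Ctgb×2, cTGb×2, cTgb×2, ctGb×2, ctgb×2
CcTtGgBb×CcTtGgbb grid (16·16=256): CCTTGGBb=2 CCTTGGbb=2 CCTTGgBb=4 CCTTGgbb=4 CCTTggBb=2 CCTTggbb=2 CCTtGGBb=4 CCTtGGbb=4 CCTtGgBb=8 CCTtGgbb=8 CCTtggBb=4 CCTtggbb=4 CCttGGBb=2 CCttGGbb=2 CCttGgBb=4 CCttGgbb=4 CCttggBb=2 CCttggbb=2 CcTTGGBb=4 CcTTGGbb=4 CcTTGgBb=8 CcTTGgbb=8 CcTTggBb=4 CcTTggbb=4 CcTtGGBb=8 CcTtGGbb=8 CcTtGgBb=16 CcTtGgbb=16 CcTtggBb=8 CcTtggbb=8 CcttGGBb=4 CcttGGbb=4 CcttGgBb=8 CcttGgbb=8 CcttggBb=4 Ccttggbb=4 ccTTGGBb=2 ccTTGGbb=2 ccTTGgBb=4 ccTTGgbb=4 ccTTggBb=2 ccTTggbb=2 ccTtGGBb=4 ccTtGGbb=4 ccTtGgBb=8 ccTtGgbb=8 ccTtggBb=4 ccTtggbb=4 ccttGGBb=2 ccttGGbb=2 ccttGgBb=4 ccttGgbb=4 ccttggBb=2 ccttggbb=2
cc T_ gg bb hits 6/256; gcd=2; 6÷2/256÷2 = 3/128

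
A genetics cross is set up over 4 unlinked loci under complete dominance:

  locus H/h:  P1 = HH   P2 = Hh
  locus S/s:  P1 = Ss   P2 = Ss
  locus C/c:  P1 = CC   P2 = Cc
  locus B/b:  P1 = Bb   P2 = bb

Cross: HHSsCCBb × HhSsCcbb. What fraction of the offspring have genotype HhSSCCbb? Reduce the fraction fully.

HHSsCCBb gametes: HSCB×4, HSCb×4, HsCB×4, HsCb×4
HhSsCcbb gametes: HSCb×2, HScb×2, HsCb×2, Hscb×2, hSCb×2, hScb×2, hsCb×2, hscb×2
HHSsCCBb×HhSsCcbb grid (16·16=256): HHSSCCBb=8 HHSSCCbb=8 HHSSCcBb=8 HHSSCcbb=8 HHSsCCBb=16 HHSsCCbb=16 HHSsCcBb=16 HHSsCcbb=16 HHssCCBb=8 HHssCCbb=8 HHssCcBb=8 HHssCcbb=8 HhSSCCBb=8 HhSSCCbb=8 HhSSCcBb=8 HhSSCcbb=8 HhSsCCBb=16 HhSsCCbb=16 HhSsCcBb=16 HhSsCcbb=16 HhssCCBb=8 HhssCCbb=8 HhssCcBb=8 HhssCcbb=8
HhSSCCbb hits 8/256; gcd=8; 8÷8/256÷8 = 1/32

P(HhSSCCbb) = 1/32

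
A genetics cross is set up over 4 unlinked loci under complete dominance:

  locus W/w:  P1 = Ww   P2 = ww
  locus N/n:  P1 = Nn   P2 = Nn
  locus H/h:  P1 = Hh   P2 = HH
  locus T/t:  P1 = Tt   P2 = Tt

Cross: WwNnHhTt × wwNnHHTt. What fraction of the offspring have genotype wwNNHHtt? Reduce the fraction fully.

WwNnHhTt gametes: WNHT×1, WNHt×1, WNhT×1, WNht×1, WnHT×1, WnHt×1, WnhT×1, Wnht×1, wNHT×1, wNHt×1, wNhT×1, wNht×1, wnHT×1, wnHt×1, wnhT×1, wnht×1
wwNnHHTt gametes: wNHT×4, wNHt×4, wnHT×4, wnHt×4
WwNnHhTt×wwNnHHTt grid (16·16=256): WwNNHHTT=4 WwNNHHTt=8 WwNNHHtt=4 WwNNHhTT=4 WwNNHhTt=8 WwNNHhtt=4 WwNnHHTT=8 WwNnHHTt=16 WwNnHHtt=8 WwNnHhTT=8 WwNnHhTt=16 WwNnHhtt=8 WwnnHHTT=4 WwnnHHTt=8 WwnnHHtt=4 WwnnHhTT=4 WwnnHhTt=8 WwnnHhtt=4 wwNNHHTT=4 wwNNHHTt=8 wwNNHHtt=4 wwNNHhTT=4 wwNNHhTt=8 wwNNHhtt=4 wwNnHHTT=8 wwNnHHTt=16 wwNnHHtt=8 wwNnHhTT=8 wwNnHhTt=16 wwNnHhtt=8 wwnnHHTT=4 wwnnHHTt=8 wwnnHHtt=4 wwnnHhTT=4 wwnnHhTt=8 wwnnHhtt=4
wwNNHHtt hits 4/256; gcd=4; 4÷4/256÷4 = 1/64

P(wwNNHHtt) = 1/64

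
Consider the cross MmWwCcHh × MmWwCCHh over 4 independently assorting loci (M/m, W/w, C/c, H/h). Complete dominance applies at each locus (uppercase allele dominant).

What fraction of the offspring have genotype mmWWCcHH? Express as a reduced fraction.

MmWwCcHh gametes: MWCH×1, MWCh×1, MWcH×1, MWch×1, MwCH×1, MwCh×1, MwcH×1, Mwch×1, mWCH×1, mWCh×1, mWcH×1, mWch×1, mwCH×1, mwCh×1, mwcH×1, mwch×1
MmWwCCHh gametes: MWCH×2, MWCh×2, MwCH×2, MwCh×2, mWCH×2, mWCh×2, mwCH×2, mwCh×2
MmWwCcHh×MmWwCCHh grid (16·16=256): MMWWCCHH=2 MMWWCCHh=4 MMWWCChh=2 MMWWCcHH=2 MMWWCcHh=4 MMWWCchh=2 MMWwCCHH=4 MMWwCCHh=8 MMWwCChh=4 MMWwCcHH=4 MMWwCcHh=8 MMWwCchh=4 MMwwCCHH=2 MMwwCCHh=4 MMwwCChh=2 MMwwCcHH=2 MMwwCcHh=4 MMwwCchh=2 MmWWCCHH=4 MmWWCCHh=8 MmWWCChh=4 MmWWCcHH=4 MmWWCcHh=8 MmWWCchh=4 MmWwCCHH=8 MmWwCCHh=16 MmWwCChh=8 MmWwCcHH=8 MmWwCcHh=16 MmWwCchh=8 MmwwCCHH=4 MmwwCCHh=8 MmwwCChh=4 MmwwCcHH=4 MmwwCcHh=8 MmwwCchh=4 mmWWCCHH=2 mmWWCCHh=4 mmWWCChh=2 mmWWCcHH=2 mmWWCcHh=4 mmWWCchh=2 mmWwCCHH=4 mmWwCCHh=8 mmWwCChh=4 mmWwCcHH=4 mmWwCcHh=8 mmWwCchh=4 mmwwCCHH=2 mmwwCCHh=4 mmwwCChh=2 mmwwCcHH=2 mmwwCcHh=4 mmwwCchh=2
mmWWCcHH hits 2/256; gcd=2; 2÷2/256÷2 = 1/128

P(mmWWCcHH) = 1/128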